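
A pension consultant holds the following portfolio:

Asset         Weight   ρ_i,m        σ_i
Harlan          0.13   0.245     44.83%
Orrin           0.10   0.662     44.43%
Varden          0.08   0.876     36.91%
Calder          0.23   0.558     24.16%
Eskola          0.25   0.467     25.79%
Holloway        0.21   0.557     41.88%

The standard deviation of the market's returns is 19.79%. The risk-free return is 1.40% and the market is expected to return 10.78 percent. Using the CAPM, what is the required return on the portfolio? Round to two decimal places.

β_Harlan = 0.245 × 44.83% / 19.79% = 0.5550
β_Orrin = 0.662 × 44.43% / 19.79% = 1.4862
β_Varden = 0.876 × 36.91% / 19.79% = 1.6338
β_Calder = 0.558 × 24.16% / 19.79% = 0.6812
β_Eskola = 0.467 × 25.79% / 19.79% = 0.6086
β_Holloway = 0.557 × 41.88% / 19.79% = 1.1787
β_P = Σ w_i β_i = 0.13×0.5550 + 0.10×1.4862 + 0.08×1.6338 + 0.23×0.6812 + 0.25×0.6086 + 0.21×1.1787 = 0.9078
MRP = 10.78% − 1.40% = 9.38%
E(R_P) = R_f + β_P × MRP = 1.40% + 0.9078 × 9.38% = 9.92%

9.92%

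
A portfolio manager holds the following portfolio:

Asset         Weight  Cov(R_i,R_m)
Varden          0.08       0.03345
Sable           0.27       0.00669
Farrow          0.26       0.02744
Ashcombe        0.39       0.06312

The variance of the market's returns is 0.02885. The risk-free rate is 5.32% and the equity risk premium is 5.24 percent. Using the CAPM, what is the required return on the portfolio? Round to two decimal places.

11.90%

β_Varden = 0.03345 / 0.02885 = 1.1594
β_Sable = 0.00669 / 0.02885 = 0.2319
β_Farrow = 0.02744 / 0.02885 = 0.9511
β_Ashcombe = 0.06312 / 0.02885 = 2.1879
β_P = Σ w_i β_i = 0.08×1.1594 + 0.27×0.2319 + 0.26×0.9511 + 0.39×2.1879 = 1.2559
E(R_P) = R_f + β_P × MRP = 5.32% + 1.2559 × 5.24% = 11.90%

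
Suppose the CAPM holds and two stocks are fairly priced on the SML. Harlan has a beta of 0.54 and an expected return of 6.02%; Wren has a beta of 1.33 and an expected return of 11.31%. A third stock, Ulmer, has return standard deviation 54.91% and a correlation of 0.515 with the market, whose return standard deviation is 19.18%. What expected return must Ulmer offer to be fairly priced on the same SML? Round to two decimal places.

MRP = (11.31% − 6.02%) / (1.33 − 0.54) = 6.6962%
R_f = 6.02% − 0.54 × 6.6962% = 2.4041%
β_Ulmer = ρ·σ_i/σ_m = 0.515 × 54.91 / 19.18 = 1.4744
E(R_Ulmer) = R_f + β × MRP = 2.4041% + 1.4744 × 6.6962% = 12.28%

12.28%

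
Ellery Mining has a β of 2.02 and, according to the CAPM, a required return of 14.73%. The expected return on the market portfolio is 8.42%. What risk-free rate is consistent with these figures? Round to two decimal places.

E(R) = R_f + β(E(R_m) − R_f) = R_f(1 − β) + β·E(R_m)
14.73% = R_f × (1 − 2.02) + 2.02 × 8.42%
14.73% = R_f × -1.02 + 17.0084%
R_f = (14.73% − 17.0084%) / -1.02 = 2.23%

2.23%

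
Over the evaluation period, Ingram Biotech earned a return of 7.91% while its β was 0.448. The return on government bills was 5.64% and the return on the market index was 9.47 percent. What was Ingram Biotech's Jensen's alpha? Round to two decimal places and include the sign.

Market excess return = 9.47% − 5.64% = 3.83%
CAPM benchmark = R_f + β(R_m − R_f) = 5.64% + 0.448 × 3.83% = 7.35584%
α = actual − benchmark = 7.91% − 7.35584% = +0.55%

+0.55%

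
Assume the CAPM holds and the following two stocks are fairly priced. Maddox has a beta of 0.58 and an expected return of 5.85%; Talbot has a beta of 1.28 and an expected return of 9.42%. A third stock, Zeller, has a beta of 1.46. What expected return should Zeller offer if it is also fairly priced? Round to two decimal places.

10.34%

MRP (SML slope) = (9.42% − 5.85%) / (1.28 − 0.58) = 3.57% / 0.70 = 5.1000%
R_f (intercept) = 5.85% − 0.58 × 5.1000% = 2.8920%
E(R_Zeller) = R_f + β × MRP = 2.8920% + 1.46 × 5.1000% = 10.34%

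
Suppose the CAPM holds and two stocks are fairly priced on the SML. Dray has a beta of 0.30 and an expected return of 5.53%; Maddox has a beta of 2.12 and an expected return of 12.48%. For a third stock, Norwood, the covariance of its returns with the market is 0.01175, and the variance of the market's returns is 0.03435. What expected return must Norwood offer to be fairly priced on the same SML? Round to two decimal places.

5.69%

MRP = (12.48% − 5.53%) / (2.12 − 0.30) = 3.8187%
R_f = 5.53% − 0.30 × 3.8187% = 4.3844%
β_Norwood = Cov / Var(R_m) = 0.01175 / 0.03435 = 0.3421
E(R_Norwood) = R_f + β × MRP = 4.3844% + 0.3421 × 3.8187% = 5.69%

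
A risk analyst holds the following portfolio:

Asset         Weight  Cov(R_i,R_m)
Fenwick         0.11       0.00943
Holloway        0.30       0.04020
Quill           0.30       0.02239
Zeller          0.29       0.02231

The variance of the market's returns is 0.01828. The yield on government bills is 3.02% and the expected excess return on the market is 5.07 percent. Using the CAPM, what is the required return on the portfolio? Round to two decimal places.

10.31%

β_Fenwick = 0.00943 / 0.01828 = 0.5159
β_Holloway = 0.04020 / 0.01828 = 2.1991
β_Quill = 0.02239 / 0.01828 = 1.2248
β_Zeller = 0.02231 / 0.01828 = 1.2205
β_P = Σ w_i β_i = 0.11×0.5159 + 0.30×2.1991 + 0.30×1.2248 + 0.29×1.2205 = 1.4379
E(R_P) = R_f + β_P × MRP = 3.02% + 1.4379 × 5.07% = 10.31%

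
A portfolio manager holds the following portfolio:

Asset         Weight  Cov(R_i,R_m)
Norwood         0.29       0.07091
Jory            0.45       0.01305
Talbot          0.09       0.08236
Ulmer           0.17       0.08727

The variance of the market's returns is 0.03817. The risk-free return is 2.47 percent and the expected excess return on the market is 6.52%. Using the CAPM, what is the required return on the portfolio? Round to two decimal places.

β_Norwood = 0.07091 / 0.03817 = 1.8577
β_Jory = 0.01305 / 0.03817 = 0.3419
β_Talbot = 0.08236 / 0.03817 = 2.1577
β_Ulmer = 0.08727 / 0.03817 = 2.2864
β_P = Σ w_i β_i = 0.29×1.8577 + 0.45×0.3419 + 0.09×2.1577 + 0.17×2.2864 = 1.2755
E(R_P) = R_f + β_P × MRP = 2.47% + 1.2755 × 6.52% = 10.79%

10.79%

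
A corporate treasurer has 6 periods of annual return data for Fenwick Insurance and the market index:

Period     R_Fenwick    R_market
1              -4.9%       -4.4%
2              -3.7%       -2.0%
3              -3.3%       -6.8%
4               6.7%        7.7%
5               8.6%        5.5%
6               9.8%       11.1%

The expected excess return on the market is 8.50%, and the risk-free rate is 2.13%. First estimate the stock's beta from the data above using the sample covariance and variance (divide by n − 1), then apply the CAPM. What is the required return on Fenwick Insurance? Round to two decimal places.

Mean R_i = (-4.9 − 3.7 − 3.3 + 6.7 + 8.6 + 9.8) / 6 = 2.2000%
Mean R_m = (-4.4 − 2.0 − 6.8 + 7.7 + 5.5 + 11.1) / 6 = 1.8500%
Σ(R_i − R̄_i)(R_m − R̄_m) = 234.6500  ⇒  Cov = 234.6500 / 5 = 46.9300
Σ(R_m − R̄_m)² = 261.8150  ⇒  Var(R_m) = 261.8150 / 5 = 52.3630
β = Cov / Var(R_m) = 46.9300 / 52.3630 = 0.8962
E(R) = R_f + β × MRP = 2.13% + 0.8962 × 8.50% = 9.75%

9.75%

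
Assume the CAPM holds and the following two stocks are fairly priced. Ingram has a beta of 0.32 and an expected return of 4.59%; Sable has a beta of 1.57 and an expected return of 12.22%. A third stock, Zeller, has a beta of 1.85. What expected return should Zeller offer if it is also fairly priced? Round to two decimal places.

13.93%

MRP (SML slope) = (12.22% − 4.59%) / (1.57 − 0.32) = 7.63% / 1.25 = 6.1040%
R_f (intercept) = 4.59% − 0.32 × 6.1040% = 2.6367%
E(R_Zeller) = R_f + β × MRP = 2.6367% + 1.85 × 6.1040% = 13.93%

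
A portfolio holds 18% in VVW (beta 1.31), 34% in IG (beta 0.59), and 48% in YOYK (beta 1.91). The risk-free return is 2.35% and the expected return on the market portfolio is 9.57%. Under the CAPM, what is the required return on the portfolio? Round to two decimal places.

12.12%

β_P = Σ w_i β_i = 0.18×1.31 + 0.34×0.59 + 0.48×1.91 = 1.3532
MRP = 9.57% − 2.35% = 7.22%
E(R_P) = R_f + β_P × MRP = 2.35% + 1.3532 × 7.22% = 12.12%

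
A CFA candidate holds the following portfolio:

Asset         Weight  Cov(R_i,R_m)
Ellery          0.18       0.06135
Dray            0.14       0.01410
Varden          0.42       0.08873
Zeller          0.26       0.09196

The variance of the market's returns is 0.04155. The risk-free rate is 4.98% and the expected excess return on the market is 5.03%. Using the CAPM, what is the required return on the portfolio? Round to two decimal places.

β_Ellery = 0.06135 / 0.04155 = 1.4765
β_Dray = 0.01410 / 0.04155 = 0.3394
β_Varden = 0.08873 / 0.04155 = 2.1355
β_Zeller = 0.09196 / 0.04155 = 2.2132
β_P = Σ w_i β_i = 0.18×1.4765 + 0.14×0.3394 + 0.42×2.1355 + 0.26×2.2132 = 1.7856
E(R_P) = R_f + β_P × MRP = 4.98% + 1.7856 × 5.03% = 13.96%

13.96%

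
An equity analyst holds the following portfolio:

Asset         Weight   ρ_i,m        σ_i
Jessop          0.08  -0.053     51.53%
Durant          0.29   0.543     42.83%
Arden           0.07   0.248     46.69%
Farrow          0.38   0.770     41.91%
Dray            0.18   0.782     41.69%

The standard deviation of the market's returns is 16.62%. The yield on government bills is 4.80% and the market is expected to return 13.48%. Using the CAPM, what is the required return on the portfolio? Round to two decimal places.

β_Jessop = -0.053 × 51.53% / 16.62% = -0.1643
β_Durant = 0.543 × 42.83% / 16.62% = 1.3993
β_Arden = 0.248 × 46.69% / 16.62% = 0.6967
β_Farrow = 0.770 × 41.91% / 16.62% = 1.9417
β_Dray = 0.782 × 41.69% / 16.62% = 1.9616
β_P = Σ w_i β_i = 0.08×-0.1643 + 0.29×1.3993 + 0.07×0.6967 + 0.38×1.9417 + 0.18×1.9616 = 1.5324
MRP = 13.48% − 4.80% = 8.68%
E(R_P) = R_f + β_P × MRP = 4.80% + 1.5324 × 8.68% = 18.10%

18.10%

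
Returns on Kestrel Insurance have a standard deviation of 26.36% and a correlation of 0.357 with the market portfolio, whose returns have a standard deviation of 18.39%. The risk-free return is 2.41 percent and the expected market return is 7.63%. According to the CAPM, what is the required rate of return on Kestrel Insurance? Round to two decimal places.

β = ρ × σ_i / σ_m = 0.357 × 26.36% / 18.39% = 0.5117
MRP = 7.63% − 2.41% = 5.22%
E(R) = 2.41% + 0.5117 × 5.22% = 5.08%

5.08%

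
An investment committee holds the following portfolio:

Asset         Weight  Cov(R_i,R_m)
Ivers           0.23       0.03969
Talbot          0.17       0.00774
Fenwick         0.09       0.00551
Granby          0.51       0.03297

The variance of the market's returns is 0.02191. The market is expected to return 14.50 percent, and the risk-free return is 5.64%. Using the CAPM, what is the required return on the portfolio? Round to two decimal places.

16.86%

β_Ivers = 0.03969 / 0.02191 = 1.8115
β_Talbot = 0.00774 / 0.02191 = 0.3533
β_Fenwick = 0.00551 / 0.02191 = 0.2515
β_Granby = 0.03297 / 0.02191 = 1.5048
β_P = Σ w_i β_i = 0.23×1.8115 + 0.17×0.3533 + 0.09×0.2515 + 0.51×1.5048 = 1.2668
MRP = 14.50% − 5.64% = 8.86%
E(R_P) = R_f + β_P × MRP = 5.64% + 1.2668 × 8.86% = 16.86%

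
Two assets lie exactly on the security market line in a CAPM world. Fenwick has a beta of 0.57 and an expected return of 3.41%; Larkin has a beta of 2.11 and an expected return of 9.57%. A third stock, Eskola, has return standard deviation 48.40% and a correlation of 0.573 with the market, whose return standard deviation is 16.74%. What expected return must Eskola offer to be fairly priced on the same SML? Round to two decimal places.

7.76%

MRP = (9.57% − 3.41%) / (2.11 − 0.57) = 4.0000%
R_f = 3.41% − 0.57 × 4.0000% = 1.1300%
β_Eskola = ρ·σ_i/σ_m = 0.573 × 48.40 / 16.74 = 1.6567
E(R_Eskola) = R_f + β × MRP = 1.1300% + 1.6567 × 4.0000% = 7.76%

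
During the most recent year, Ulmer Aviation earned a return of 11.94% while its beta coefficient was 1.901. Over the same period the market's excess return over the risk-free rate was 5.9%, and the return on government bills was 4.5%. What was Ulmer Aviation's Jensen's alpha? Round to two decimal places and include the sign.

-3.78%

CAPM benchmark = R_f + β(R_m − R_f) = 4.5% + 1.901 × 5.9% = 15.7159%
α = actual − benchmark = 11.94% − 15.7159% = -3.78%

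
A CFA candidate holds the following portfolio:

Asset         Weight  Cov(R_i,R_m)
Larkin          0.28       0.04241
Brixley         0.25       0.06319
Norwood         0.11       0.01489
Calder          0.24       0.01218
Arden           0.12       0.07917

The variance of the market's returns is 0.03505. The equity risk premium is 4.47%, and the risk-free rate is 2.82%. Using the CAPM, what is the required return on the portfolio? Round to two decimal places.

β_Larkin = 0.04241 / 0.03505 = 1.2100
β_Brixley = 0.06319 / 0.03505 = 1.8029
β_Norwood = 0.01489 / 0.03505 = 0.4248
β_Calder = 0.01218 / 0.03505 = 0.3475
β_Arden = 0.07917 / 0.03505 = 2.2588
β_P = Σ w_i β_i = 0.28×1.2100 + 0.25×1.8029 + 0.11×0.4248 + 0.24×0.3475 + 0.12×2.2588 = 1.1907
E(R_P) = R_f + β_P × MRP = 2.82% + 1.1907 × 4.47% = 8.14%

8.14%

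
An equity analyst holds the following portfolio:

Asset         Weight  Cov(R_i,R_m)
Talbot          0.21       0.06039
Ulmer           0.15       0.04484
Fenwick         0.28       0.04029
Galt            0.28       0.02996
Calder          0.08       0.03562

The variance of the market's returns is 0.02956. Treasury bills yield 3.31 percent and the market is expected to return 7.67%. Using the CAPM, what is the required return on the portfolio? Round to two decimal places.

β_Talbot = 0.06039 / 0.02956 = 2.0430
β_Ulmer = 0.04484 / 0.02956 = 1.5169
β_Fenwick = 0.04029 / 0.02956 = 1.3630
β_Galt = 0.02996 / 0.02956 = 1.0135
β_Calder = 0.03562 / 0.02956 = 1.2050
β_P = Σ w_i β_i = 0.21×2.0430 + 0.15×1.5169 + 0.28×1.3630 + 0.28×1.0135 + 0.08×1.2050 = 1.4184
MRP = 7.67% − 3.31% = 4.36%
E(R_P) = R_f + β_P × MRP = 3.31% + 1.4184 × 4.36% = 9.49%

9.49%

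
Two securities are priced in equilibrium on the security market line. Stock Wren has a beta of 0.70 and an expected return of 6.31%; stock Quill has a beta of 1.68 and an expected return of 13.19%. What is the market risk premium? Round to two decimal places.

7.02%

Both satisfy E(R) = R_f + β·MRP, so the slope of the SML is
MRP = (13.19% − 6.31%) / (1.68 − 0.70) = 6.88% / 0.98 = 7.0204%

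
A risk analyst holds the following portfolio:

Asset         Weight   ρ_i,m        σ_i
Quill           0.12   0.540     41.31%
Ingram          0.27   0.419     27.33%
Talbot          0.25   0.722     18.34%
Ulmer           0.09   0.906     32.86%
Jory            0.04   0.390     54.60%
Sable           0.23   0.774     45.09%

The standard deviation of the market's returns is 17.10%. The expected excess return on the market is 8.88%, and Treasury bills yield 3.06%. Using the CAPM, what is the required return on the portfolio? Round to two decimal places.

13.78%

β_Quill = 0.540 × 41.31% / 17.10% = 1.3045
β_Ingram = 0.419 × 27.33% / 17.10% = 0.6697
β_Talbot = 0.722 × 18.34% / 17.10% = 0.7744
β_Ulmer = 0.906 × 32.86% / 17.10% = 1.7410
β_Jory = 0.390 × 54.60% / 17.10% = 1.2453
β_Sable = 0.774 × 45.09% / 17.10% = 2.0409
β_P = Σ w_i β_i = 0.12×1.3045 + 0.27×0.6697 + 0.25×0.7744 + 0.09×1.7410 + 0.04×1.2453 + 0.23×2.0409 = 1.2069
E(R_P) = R_f + β_P × MRP = 3.06% + 1.2069 × 8.88% = 13.78%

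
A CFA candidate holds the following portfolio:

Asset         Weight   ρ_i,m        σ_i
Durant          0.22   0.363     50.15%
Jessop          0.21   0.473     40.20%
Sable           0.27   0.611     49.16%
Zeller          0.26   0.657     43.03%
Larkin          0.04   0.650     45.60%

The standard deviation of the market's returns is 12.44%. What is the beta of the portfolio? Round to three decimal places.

1.981

β_Durant = 0.363 × 50.15% / 12.44% = 1.4634
β_Jessop = 0.473 × 40.20% / 12.44% = 1.5285
β_Sable = 0.611 × 49.16% / 12.44% = 2.4145
β_Zeller = 0.657 × 43.03% / 12.44% = 2.2726
β_Larkin = 0.650 × 45.60% / 12.44% = 2.3826
β_P = Σ w_i β_i = 0.22×1.4634 + 0.21×1.5285 + 0.27×2.4145 + 0.26×2.2726 + 0.04×2.3826 = 1.9810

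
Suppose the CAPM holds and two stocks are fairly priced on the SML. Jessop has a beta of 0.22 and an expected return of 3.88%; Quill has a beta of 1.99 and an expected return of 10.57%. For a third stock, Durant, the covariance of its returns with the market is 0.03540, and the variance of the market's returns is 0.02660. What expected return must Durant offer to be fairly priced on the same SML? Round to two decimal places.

8.08%

MRP = (10.57% − 3.88%) / (1.99 − 0.22) = 3.7797%
R_f = 3.88% − 0.22 × 3.7797% = 3.0485%
β_Durant = Cov / Var(R_m) = 0.03540 / 0.02660 = 1.3308
E(R_Durant) = R_f + β × MRP = 3.0485% + 1.3308 × 3.7797% = 8.08%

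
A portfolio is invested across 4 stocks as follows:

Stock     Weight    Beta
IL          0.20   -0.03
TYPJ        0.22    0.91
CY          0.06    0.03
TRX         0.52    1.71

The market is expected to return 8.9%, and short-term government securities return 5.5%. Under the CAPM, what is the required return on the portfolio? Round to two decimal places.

β_P = Σ w_i β_i = 0.20×-0.03 + 0.22×0.91 + 0.06×0.03 + 0.52×1.71 = 1.0852
MRP = 8.9% − 5.5% = 3.40%
E(R_P) = R_f + β_P × MRP = 5.5% + 1.0852 × 3.4% = 9.19%

9.19%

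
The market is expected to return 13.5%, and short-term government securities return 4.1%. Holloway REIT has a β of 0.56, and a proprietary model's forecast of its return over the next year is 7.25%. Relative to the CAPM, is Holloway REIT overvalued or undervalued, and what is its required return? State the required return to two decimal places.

Overvalued; required return 9.36%

MRP = 13.5% − 4.1% = 9.40%
Required return = R_f + β·MRP = 4.1% + 0.56 × 9.4% = 9.36%
Forecast 7.25% < required 9.36% → the stock plots below the SML → overvalued.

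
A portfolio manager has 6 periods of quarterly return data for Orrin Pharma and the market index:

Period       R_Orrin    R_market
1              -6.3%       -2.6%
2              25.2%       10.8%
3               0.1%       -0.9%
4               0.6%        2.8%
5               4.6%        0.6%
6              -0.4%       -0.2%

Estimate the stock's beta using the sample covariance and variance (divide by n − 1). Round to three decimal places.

Mean R_i = (-6.3 + 25.2 + 0.1 + 0.6 + 4.6 − 0.4) / 6 = 3.9667%
Mean R_m = (-2.6 + 10.8 − 0.9 + 2.8 + 0.6 − 0.2) / 6 = 1.7500%
Σ(R_i − R̄_i)(R_m − R̄_m) = 251.3200  ⇒  Cov = 251.3200 / 5 = 50.2640
Σ(R_m − R̄_m)² = 114.0750  ⇒  Var(R_m) = 114.0750 / 5 = 22.8150
β = Cov / Var(R_m) = 50.2640 / 22.8150 = 2.2031

2.203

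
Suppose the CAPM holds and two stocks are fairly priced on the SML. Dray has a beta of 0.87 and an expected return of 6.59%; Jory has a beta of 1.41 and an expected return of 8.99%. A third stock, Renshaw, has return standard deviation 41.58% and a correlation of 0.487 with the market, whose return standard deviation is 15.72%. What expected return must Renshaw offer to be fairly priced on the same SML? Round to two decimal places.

8.45%

MRP = (8.99% − 6.59%) / (1.41 − 0.87) = 4.4444%
R_f = 6.59% − 0.87 × 4.4444% = 2.7234%
β_Renshaw = ρ·σ_i/σ_m = 0.487 × 41.58 / 15.72 = 1.2881
E(R_Renshaw) = R_f + β × MRP = 2.7234% + 1.2881 × 4.4444% = 8.45%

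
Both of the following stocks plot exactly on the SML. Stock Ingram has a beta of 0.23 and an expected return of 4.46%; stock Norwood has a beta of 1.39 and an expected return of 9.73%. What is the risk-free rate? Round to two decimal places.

3.42%

Both satisfy E(R) = R_f + β·MRP, so the slope of the SML is
MRP = (9.73% − 4.46%) / (1.39 − 0.23) = 5.27% / 1.16 = 4.5431%
R_f = E(R_Ingram) − β_Ingram·MRP = 4.46% − 0.23 × 4.5431% = 3.4151%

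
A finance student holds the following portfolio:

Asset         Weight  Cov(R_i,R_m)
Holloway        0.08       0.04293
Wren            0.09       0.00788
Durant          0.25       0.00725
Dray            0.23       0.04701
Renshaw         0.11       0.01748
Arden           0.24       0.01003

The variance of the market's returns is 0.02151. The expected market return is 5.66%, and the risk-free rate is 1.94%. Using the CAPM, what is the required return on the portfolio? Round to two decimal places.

β_Holloway = 0.04293 / 0.02151 = 1.9958
β_Wren = 0.00788 / 0.02151 = 0.3663
β_Durant = 0.00725 / 0.02151 = 0.3371
β_Dray = 0.04701 / 0.02151 = 2.1855
β_Renshaw = 0.01748 / 0.02151 = 0.8126
β_Arden = 0.01003 / 0.02151 = 0.4663
β_P = Σ w_i β_i = 0.08×1.9958 + 0.09×0.3663 + 0.25×0.3371 + 0.23×2.1855 + 0.11×0.8126 + 0.24×0.4663 = 0.9809
MRP = 5.66% − 1.94% = 3.72%
E(R_P) = R_f + β_P × MRP = 1.94% + 0.9809 × 3.72% = 5.59%

5.59%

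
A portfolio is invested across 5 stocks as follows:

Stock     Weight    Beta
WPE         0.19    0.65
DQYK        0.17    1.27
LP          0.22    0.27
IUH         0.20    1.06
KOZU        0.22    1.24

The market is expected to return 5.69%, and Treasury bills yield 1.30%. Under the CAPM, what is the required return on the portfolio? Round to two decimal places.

β_P = Σ w_i β_i = 0.19×0.65 + 0.17×1.27 + 0.22×0.27 + 0.20×1.06 + 0.22×1.24 = 0.8836
MRP = 5.69% − 1.30% = 4.39%
E(R_P) = R_f + β_P × MRP = 1.30% + 0.8836 × 4.39% = 5.18%

5.18%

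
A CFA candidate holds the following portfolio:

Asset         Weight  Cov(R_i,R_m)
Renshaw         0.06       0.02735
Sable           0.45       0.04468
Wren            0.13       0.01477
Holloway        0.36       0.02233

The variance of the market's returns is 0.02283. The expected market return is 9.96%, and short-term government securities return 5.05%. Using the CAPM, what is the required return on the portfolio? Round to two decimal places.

β_Renshaw = 0.02735 / 0.02283 = 1.1980
β_Sable = 0.04468 / 0.02283 = 1.9571
β_Wren = 0.01477 / 0.02283 = 0.6470
β_Holloway = 0.02233 / 0.02283 = 0.9781
β_P = Σ w_i β_i = 0.06×1.1980 + 0.45×1.9571 + 0.13×0.6470 + 0.36×0.9781 = 1.3888
MRP = 9.96% − 5.05% = 4.91%
E(R_P) = R_f + β_P × MRP = 5.05% + 1.3888 × 4.91% = 11.87%

11.87%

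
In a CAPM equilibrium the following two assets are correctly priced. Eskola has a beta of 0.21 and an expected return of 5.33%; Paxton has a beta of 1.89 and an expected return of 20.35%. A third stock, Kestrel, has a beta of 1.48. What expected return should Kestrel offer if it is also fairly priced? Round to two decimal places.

MRP (SML slope) = (20.35% − 5.33%) / (1.89 − 0.21) = 15.02% / 1.68 = 8.9405%
R_f (intercept) = 5.33% − 0.21 × 8.9405% = 3.4525%
E(R_Kestrel) = R_f + β × MRP = 3.4525% + 1.48 × 8.9405% = 16.68%

16.68%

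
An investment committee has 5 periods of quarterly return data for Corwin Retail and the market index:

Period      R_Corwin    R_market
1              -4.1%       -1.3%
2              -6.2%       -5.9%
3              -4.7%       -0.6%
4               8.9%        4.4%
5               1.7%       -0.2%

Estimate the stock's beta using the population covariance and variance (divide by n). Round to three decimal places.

Mean R_i = (-4.1 − 6.2 − 4.7 + 8.9 + 1.7) / 5 = -0.8800%
Mean R_m = (-1.3 − 5.9 − 0.6 + 4.4 − 0.2) / 5 = -0.7200%
Σ(R_i − R̄_i)(R_m − R̄_m) = 80.3820  ⇒  Cov = 80.3820 / 5 = 16.0764
Σ(R_m − R̄_m)² = 53.6680  ⇒  Var(R_m) = 53.6680 / 5 = 10.7336
β = Cov / Var(R_m) = 16.0764 / 10.7336 = 1.4978

1.498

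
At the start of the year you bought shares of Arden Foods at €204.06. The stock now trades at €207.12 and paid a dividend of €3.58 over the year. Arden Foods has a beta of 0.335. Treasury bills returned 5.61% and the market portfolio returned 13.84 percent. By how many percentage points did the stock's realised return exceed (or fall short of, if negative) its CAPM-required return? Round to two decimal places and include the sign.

Realised HPR = (P1 + D1 − P0) / P0 = (207.12 + 3.58 − 204.06) / 204.06 = 6.64 / 204.06 = 3.2539%
MRP = 13.84% − 5.61% = 8.23%
CAPM required = R_f + β·MRP = 5.61% + 0.335 × 8.23% = 8.36705%
α = realised − required = 3.2539% − 8.36705% = -5.11%

-5.11%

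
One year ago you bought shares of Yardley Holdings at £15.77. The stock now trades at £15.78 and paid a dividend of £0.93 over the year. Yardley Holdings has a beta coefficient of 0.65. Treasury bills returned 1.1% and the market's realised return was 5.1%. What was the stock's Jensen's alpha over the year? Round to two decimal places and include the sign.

+2.26%

Realised HPR = (P1 + D1 − P0) / P0 = (15.78 + 0.93 − 15.77) / 15.77 = 0.94 / 15.77 = 5.9607%
MRP = 5.1% − 1.1% = 4.00%
CAPM required = R_f + β·MRP = 1.1% + 0.65 × 4.0% = 3.7000%
α = realised − required = 5.9607% − 3.7000% = +2.26%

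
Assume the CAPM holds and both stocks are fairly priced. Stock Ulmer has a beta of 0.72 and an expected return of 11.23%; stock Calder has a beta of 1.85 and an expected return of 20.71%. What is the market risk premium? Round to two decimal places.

Both satisfy E(R) = R_f + β·MRP, so the slope of the SML is
MRP = (20.71% − 11.23%) / (1.85 − 0.72) = 9.48% / 1.13 = 8.3894%

8.39%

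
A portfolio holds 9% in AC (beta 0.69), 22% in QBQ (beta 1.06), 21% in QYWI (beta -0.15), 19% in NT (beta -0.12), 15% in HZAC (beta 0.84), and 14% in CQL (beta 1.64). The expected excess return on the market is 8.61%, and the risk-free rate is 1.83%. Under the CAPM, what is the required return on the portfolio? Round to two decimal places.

6.97%

β_P = Σ w_i β_i = 0.09×0.69 + 0.22×1.06 + 0.21×-0.15 + 0.19×-0.12 + 0.15×0.84 + 0.14×1.64 = 0.5966
E(R_P) = R_f + β_P × MRP = 1.83% + 0.5966 × 8.61% = 6.97%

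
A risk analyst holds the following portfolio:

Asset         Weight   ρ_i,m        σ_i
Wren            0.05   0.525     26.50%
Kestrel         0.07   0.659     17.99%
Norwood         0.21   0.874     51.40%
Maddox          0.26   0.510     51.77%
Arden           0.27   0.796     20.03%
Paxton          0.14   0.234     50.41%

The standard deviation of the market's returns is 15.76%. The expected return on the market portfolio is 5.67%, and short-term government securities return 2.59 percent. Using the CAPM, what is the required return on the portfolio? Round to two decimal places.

7.24%

β_Wren = 0.525 × 26.50% / 15.76% = 0.8828
β_Kestrel = 0.659 × 17.99% / 15.76% = 0.7522
β_Norwood = 0.874 × 51.40% / 15.76% = 2.8505
β_Maddox = 0.510 × 51.77% / 15.76% = 1.6753
β_Arden = 0.796 × 20.03% / 15.76% = 1.0117
β_Paxton = 0.234 × 50.41% / 15.76% = 0.7485
β_P = Σ w_i β_i = 0.05×0.8828 + 0.07×0.7522 + 0.21×2.8505 + 0.26×1.6753 + 0.27×1.0117 + 0.14×0.7485 = 1.5089
MRP = 5.67% − 2.59% = 3.08%
E(R_P) = R_f + β_P × MRP = 2.59% + 1.5089 × 3.08% = 7.24%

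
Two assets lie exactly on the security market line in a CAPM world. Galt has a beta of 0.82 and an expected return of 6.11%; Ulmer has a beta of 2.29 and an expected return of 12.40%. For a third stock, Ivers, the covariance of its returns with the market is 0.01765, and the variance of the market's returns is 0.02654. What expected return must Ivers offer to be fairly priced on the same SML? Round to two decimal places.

MRP = (12.40% − 6.11%) / (2.29 − 0.82) = 4.2789%
R_f = 6.11% − 0.82 × 4.2789% = 2.6013%
β_Ivers = Cov / Var(R_m) = 0.01765 / 0.02654 = 0.6650
E(R_Ivers) = R_f + β × MRP = 2.6013% + 0.6650 × 4.2789% = 5.45%

5.45%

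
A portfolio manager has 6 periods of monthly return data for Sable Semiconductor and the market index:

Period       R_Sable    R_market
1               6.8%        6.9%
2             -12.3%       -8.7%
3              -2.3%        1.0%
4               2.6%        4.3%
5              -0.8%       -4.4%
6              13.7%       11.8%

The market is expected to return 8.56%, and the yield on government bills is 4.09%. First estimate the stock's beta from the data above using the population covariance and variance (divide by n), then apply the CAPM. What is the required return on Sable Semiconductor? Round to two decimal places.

Mean R_i = (6.8 − 12.3 − 2.3 + 2.6 − 0.8 + 13.7) / 6 = 1.2833%
Mean R_m = (6.9 − 8.7 + 1.0 + 4.3 − 4.4 + 11.8) / 6 = 1.8167%
Σ(R_i − R̄_i)(R_m − R̄_m) = 314.0017  ⇒  Cov = 314.0017 / 6 = 52.3336
Σ(R_m − R̄_m)² = 281.5883  ⇒  Var(R_m) = 281.5883 / 6 = 46.9314
β = Cov / Var(R_m) = 52.3336 / 46.9314 = 1.1151
MRP = 8.56% − 4.09% = 4.47%
E(R) = R_f + β × MRP = 4.09% + 1.1151 × 4.47% = 9.07%

9.07%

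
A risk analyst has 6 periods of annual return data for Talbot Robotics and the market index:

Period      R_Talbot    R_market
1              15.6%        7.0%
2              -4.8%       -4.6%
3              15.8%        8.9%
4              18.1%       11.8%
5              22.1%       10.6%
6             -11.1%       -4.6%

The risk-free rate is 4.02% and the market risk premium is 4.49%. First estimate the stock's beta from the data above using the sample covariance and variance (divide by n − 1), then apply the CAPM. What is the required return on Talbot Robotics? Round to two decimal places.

12.02%

Mean R_i = (15.6 − 4.8 + 15.8 + 18.1 + 22.1 − 11.1) / 6 = 9.2833%
Mean R_m = (7.0 − 4.6 + 8.9 + 11.8 + 10.6 − 4.6) / 6 = 4.8500%
Σ(R_i − R̄_i)(R_m − R̄_m) = 500.6550  ⇒  Cov = 500.6550 / 5 = 100.1310
Σ(R_m − R̄_m)² = 280.9950  ⇒  Var(R_m) = 280.9950 / 5 = 56.1990
β = Cov / Var(R_m) = 100.1310 / 56.1990 = 1.7817
E(R) = R_f + β × MRP = 4.02% + 1.7817 × 4.49% = 12.02%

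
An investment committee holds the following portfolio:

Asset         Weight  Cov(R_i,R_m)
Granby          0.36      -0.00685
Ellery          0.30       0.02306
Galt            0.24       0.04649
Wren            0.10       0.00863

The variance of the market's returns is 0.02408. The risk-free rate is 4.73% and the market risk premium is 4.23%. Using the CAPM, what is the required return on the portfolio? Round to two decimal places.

β_Granby = -0.00685 / 0.02408 = -0.2845
β_Ellery = 0.02306 / 0.02408 = 0.9576
β_Galt = 0.04649 / 0.02408 = 1.9306
β_Wren = 0.00863 / 0.02408 = 0.3584
β_P = Σ w_i β_i = 0.36×-0.2845 + 0.30×0.9576 + 0.24×1.9306 + 0.10×0.3584 = 0.6840
E(R_P) = R_f + β_P × MRP = 4.73% + 0.6840 × 4.23% = 7.62%

7.62%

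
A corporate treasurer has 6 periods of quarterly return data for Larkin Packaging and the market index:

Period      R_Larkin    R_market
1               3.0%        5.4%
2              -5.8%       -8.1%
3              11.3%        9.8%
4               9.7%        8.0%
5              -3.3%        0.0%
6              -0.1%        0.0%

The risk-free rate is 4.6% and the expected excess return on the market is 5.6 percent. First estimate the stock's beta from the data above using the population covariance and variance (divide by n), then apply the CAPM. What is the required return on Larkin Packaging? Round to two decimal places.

10.13%

Mean R_i = (3.0 − 5.8 + 11.3 + 9.7 − 3.3 − 0.1) / 6 = 2.4667%
Mean R_m = (5.4 − 8.1 + 9.8 + 8.0 + 0.0 + 0.0) / 6 = 2.5167%
Σ(R_i − R̄_i)(R_m − R̄_m) = 214.2733  ⇒  Cov = 214.2733 / 6 = 35.7122
Σ(R_m − R̄_m)² = 216.8083  ⇒  Var(R_m) = 216.8083 / 6 = 36.1347
β = Cov / Var(R_m) = 35.7122 / 36.1347 = 0.9883
E(R) = R_f + β × MRP = 4.6% + 0.9883 × 5.6% = 10.13%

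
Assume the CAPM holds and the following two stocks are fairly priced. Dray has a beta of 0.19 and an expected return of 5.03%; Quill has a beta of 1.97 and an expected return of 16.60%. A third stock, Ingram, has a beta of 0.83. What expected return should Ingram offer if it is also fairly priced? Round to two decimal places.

MRP (SML slope) = (16.60% − 5.03%) / (1.97 − 0.19) = 11.57% / 1.78 = 6.5000%
R_f (intercept) = 5.03% − 0.19 × 6.5000% = 3.7950%
E(R_Ingram) = R_f + β × MRP = 3.7950% + 0.83 × 6.5000% = 9.19%

9.19%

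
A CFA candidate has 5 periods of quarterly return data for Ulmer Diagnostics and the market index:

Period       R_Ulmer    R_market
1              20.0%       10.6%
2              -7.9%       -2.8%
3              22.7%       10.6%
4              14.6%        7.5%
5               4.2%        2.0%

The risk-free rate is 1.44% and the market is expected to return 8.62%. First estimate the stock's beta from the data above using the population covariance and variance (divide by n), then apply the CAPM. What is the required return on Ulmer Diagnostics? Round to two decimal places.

Mean R_i = (20.0 − 7.9 + 22.7 + 14.6 + 4.2) / 5 = 10.7200%
Mean R_m = (10.6 − 2.8 + 10.6 + 7.5 + 2.0) / 5 = 5.5800%
Σ(R_i − R̄_i)(R_m − R̄_m) = 293.5520  ⇒  Cov = 293.5520 / 5 = 58.7104
Σ(R_m − R̄_m)² = 137.1280  ⇒  Var(R_m) = 137.1280 / 5 = 27.4256
β = Cov / Var(R_m) = 58.7104 / 27.4256 = 2.1407
MRP = 8.62% − 1.44% = 7.18%
E(R) = R_f + β × MRP = 1.44% + 2.1407 × 7.18% = 16.81%

16.81%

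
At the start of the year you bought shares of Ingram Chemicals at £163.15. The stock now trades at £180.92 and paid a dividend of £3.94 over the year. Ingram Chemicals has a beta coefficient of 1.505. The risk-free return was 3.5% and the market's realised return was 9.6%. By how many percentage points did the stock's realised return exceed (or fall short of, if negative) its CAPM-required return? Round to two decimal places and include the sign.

Realised HPR = (P1 + D1 − P0) / P0 = (180.92 + 3.94 − 163.15) / 163.15 = 21.71 / 163.15 = 13.3068%
MRP = 9.6% − 3.5% = 6.10%
CAPM required = R_f + β·MRP = 3.5% + 1.505 × 6.1% = 12.6805%
α = realised − required = 13.3068% − 12.6805% = +0.63%

+0.63%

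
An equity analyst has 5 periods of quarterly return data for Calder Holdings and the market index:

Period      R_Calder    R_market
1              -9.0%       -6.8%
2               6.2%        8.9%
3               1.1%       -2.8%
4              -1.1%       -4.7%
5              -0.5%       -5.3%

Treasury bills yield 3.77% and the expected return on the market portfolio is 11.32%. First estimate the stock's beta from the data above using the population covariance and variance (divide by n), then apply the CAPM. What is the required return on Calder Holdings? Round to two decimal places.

Mean R_i = (-9.0 + 6.2 + 1.1 − 1.1 − 0.5) / 5 = -0.6600%
Mean R_m = (-6.8 + 8.9 − 2.8 − 4.7 − 5.3) / 5 = -2.1400%
Σ(R_i − R̄_i)(R_m − R̄_m) = 114.0580  ⇒  Cov = 114.0580 / 5 = 22.8116
Σ(R_m − R̄_m)² = 160.5720  ⇒  Var(R_m) = 160.5720 / 5 = 32.1144
β = Cov / Var(R_m) = 22.8116 / 32.1144 = 0.7103
MRP = 11.32% − 3.77% = 7.55%
E(R) = R_f + β × MRP = 3.77% + 0.7103 × 7.55% = 9.13%

9.13%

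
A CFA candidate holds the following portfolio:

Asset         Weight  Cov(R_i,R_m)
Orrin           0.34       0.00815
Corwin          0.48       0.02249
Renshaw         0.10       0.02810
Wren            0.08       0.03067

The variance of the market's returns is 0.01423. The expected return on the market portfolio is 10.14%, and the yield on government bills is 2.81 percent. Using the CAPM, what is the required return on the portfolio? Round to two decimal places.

12.51%

β_Orrin = 0.00815 / 0.01423 = 0.5727
β_Corwin = 0.02249 / 0.01423 = 1.5805
β_Renshaw = 0.02810 / 0.01423 = 1.9747
β_Wren = 0.03067 / 0.01423 = 2.1553
β_P = Σ w_i β_i = 0.34×0.5727 + 0.48×1.5805 + 0.10×1.9747 + 0.08×2.1553 = 1.3233
MRP = 10.14% − 2.81% = 7.33%
E(R_P) = R_f + β_P × MRP = 2.81% + 1.3233 × 7.33% = 12.51%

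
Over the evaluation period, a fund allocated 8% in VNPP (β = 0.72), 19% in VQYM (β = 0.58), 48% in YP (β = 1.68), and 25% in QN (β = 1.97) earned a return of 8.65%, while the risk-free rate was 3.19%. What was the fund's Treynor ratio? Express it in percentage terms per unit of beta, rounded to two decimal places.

β_P = 0.08×0.72 + 0.19×0.58 + 0.48×1.68 + 0.25×1.97 = 1.4667
Treynor = (R_P − R_f) / β_P = (8.65% − 3.19%) / 1.4667 = 5.46% / 1.4667 = 3.72%

3.72%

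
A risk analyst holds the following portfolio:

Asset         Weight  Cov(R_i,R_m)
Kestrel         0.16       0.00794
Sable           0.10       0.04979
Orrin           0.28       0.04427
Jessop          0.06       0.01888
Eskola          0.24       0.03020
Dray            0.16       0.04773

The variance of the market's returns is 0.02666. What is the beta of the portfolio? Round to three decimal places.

β_Kestrel = 0.00794 / 0.02666 = 0.2978
β_Sable = 0.04979 / 0.02666 = 1.8676
β_Orrin = 0.04427 / 0.02666 = 1.6605
β_Jessop = 0.01888 / 0.02666 = 0.7082
β_Eskola = 0.03020 / 0.02666 = 1.1328
β_Dray = 0.04773 / 0.02666 = 1.7903
β_P = Σ w_i β_i = 0.16×0.2978 + 0.10×1.8676 + 0.28×1.6605 + 0.06×0.7082 + 0.24×1.1328 + 0.16×1.7903 = 1.3002

1.300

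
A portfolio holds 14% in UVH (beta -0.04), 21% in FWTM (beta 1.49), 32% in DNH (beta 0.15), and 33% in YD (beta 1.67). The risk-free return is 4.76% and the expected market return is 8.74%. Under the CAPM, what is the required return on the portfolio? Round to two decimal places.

8.37%

β_P = Σ w_i β_i = 0.14×-0.04 + 0.21×1.49 + 0.32×0.15 + 0.33×1.67 = 0.9064
MRP = 8.74% − 4.76% = 3.98%
E(R_P) = R_f + β_P × MRP = 4.76% + 0.9064 × 3.98% = 8.37%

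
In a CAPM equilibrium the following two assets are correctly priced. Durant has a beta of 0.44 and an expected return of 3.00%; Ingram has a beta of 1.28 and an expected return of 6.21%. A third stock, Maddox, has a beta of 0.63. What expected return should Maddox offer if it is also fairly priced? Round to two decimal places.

3.73%

MRP (SML slope) = (6.21% − 3.00%) / (1.28 − 0.44) = 3.21% / 0.84 = 3.8214%
R_f (intercept) = 3.00% − 0.44 × 3.8214% = 1.3186%
E(R_Maddox) = R_f + β × MRP = 1.3186% + 0.63 × 3.8214% = 3.73%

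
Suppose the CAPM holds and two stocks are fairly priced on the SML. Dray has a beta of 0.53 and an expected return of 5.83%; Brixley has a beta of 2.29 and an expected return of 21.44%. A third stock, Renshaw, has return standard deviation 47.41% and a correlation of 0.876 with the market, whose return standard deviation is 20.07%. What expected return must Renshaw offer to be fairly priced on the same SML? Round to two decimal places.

19.48%

MRP = (21.44% − 5.83%) / (2.29 − 0.53) = 8.8693%
R_f = 5.83% − 0.53 × 8.8693% = 1.1293%
β_Renshaw = ρ·σ_i/σ_m = 0.876 × 47.41 / 20.07 = 2.0693
E(R_Renshaw) = R_f + β × MRP = 1.1293% + 2.0693 × 8.8693% = 19.48%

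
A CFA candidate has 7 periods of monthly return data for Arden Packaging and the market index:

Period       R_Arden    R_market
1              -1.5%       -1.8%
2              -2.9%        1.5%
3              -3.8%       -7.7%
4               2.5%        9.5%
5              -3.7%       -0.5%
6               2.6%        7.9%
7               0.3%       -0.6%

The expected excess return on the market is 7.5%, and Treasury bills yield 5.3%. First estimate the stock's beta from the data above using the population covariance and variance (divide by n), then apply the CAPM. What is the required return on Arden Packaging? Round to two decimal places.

8.23%

Mean R_i = (-1.5 − 2.9 − 3.8 + 2.5 − 3.7 + 2.6 + 0.3) / 7 = -0.9286%
Mean R_m = (-1.8 + 1.5 − 7.7 + 9.5 − 0.5 + 7.9 − 0.6) / 7 = 1.1857%
Σ(R_i − R̄_i)(R_m − R̄_m) = 81.2771  ⇒  Cov = 81.2771 / 7 = 11.6110
Σ(R_m − R̄_m)² = 208.2086  ⇒  Var(R_m) = 208.2086 / 7 = 29.7441
β = Cov / Var(R_m) = 11.6110 / 29.7441 = 0.3904
E(R) = R_f + β × MRP = 5.3% + 0.3904 × 7.5% = 8.23%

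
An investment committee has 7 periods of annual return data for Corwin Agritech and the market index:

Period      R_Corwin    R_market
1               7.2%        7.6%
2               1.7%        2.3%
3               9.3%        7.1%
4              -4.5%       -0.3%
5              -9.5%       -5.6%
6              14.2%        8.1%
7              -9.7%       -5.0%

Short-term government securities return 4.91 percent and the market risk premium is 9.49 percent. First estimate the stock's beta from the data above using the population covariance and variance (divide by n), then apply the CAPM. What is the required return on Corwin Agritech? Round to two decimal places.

Mean R_i = (7.2 + 1.7 + 9.3 − 4.5 − 9.5 + 14.2 − 9.7) / 7 = 1.2429%
Mean R_m = (7.6 + 2.3 + 7.1 − 0.3 − 5.6 + 8.1 − 5.0) / 7 = 2.0286%
Σ(R_i − R̄_i)(R_m − R̄_m) = 325.0814  ⇒  Cov = 325.0814 / 7 = 46.4402
Σ(R_m − R̄_m)² = 206.7143  ⇒  Var(R_m) = 206.7143 / 7 = 29.5306
β = Cov / Var(R_m) = 46.4402 / 29.5306 = 1.5726
E(R) = R_f + β × MRP = 4.91% + 1.5726 × 9.49% = 19.83%

19.83%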